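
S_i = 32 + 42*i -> [32, 74, 116, 158, 200]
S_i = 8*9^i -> [8, 72, 648, 5832, 52488]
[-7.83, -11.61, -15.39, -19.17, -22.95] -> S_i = -7.83 + -3.78*i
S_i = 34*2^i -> [34, 68, 136, 272, 544]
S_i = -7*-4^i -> [-7, 28, -112, 448, -1792]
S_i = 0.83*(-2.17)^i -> [0.83, -1.8, 3.91, -8.48, 18.4]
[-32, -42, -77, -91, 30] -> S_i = Random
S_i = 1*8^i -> [1, 8, 64, 512, 4096]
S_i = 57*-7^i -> [57, -399, 2793, -19551, 136857]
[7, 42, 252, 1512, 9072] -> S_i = 7*6^i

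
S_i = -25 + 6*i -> [-25, -19, -13, -7, -1]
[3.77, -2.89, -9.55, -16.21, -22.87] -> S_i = 3.77 + -6.66*i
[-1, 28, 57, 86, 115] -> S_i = -1 + 29*i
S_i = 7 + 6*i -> [7, 13, 19, 25, 31]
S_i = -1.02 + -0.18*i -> [-1.02, -1.2, -1.38, -1.56, -1.74]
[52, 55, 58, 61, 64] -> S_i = 52 + 3*i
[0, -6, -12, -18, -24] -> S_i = 0 + -6*i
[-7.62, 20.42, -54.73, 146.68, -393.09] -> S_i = -7.62*(-2.68)^i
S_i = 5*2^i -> [5, 10, 20, 40, 80]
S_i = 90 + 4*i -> [90, 94, 98, 102, 106]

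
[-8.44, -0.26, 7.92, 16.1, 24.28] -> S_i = -8.44 + 8.18*i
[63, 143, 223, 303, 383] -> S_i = 63 + 80*i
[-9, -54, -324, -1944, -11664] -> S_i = -9*6^i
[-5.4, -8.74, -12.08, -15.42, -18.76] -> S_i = -5.40 + -3.34*i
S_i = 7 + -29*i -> [7, -22, -51, -80, -109]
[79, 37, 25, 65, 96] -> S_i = Random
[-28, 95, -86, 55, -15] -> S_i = Random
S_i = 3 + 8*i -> [3, 11, 19, 27, 35]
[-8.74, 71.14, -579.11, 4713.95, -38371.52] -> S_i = -8.74*(-8.14)^i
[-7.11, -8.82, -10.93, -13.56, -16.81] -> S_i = -7.11*1.24^i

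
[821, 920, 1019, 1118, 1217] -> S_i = 821 + 99*i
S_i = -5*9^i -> [-5, -45, -405, -3645, -32805]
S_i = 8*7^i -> [8, 56, 392, 2744, 19208]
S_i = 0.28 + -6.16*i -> [0.28, -5.88, -12.04, -18.2, -24.36]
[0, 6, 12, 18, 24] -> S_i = 0 + 6*i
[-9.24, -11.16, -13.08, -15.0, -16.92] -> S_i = -9.24 + -1.92*i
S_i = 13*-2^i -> [13, -26, 52, -104, 208]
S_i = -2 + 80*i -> [-2, 78, 158, 238, 318]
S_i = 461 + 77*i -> [461, 538, 615, 692, 769]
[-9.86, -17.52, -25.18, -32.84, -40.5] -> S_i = -9.86 + -7.66*i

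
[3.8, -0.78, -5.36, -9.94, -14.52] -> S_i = 3.80 + -4.58*i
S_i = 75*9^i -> [75, 675, 6075, 54675, 492075]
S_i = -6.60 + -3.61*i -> [-6.6, -10.21, -13.82, -17.43, -21.04]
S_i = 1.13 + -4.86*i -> [1.13, -3.73, -8.59, -13.45, -18.31]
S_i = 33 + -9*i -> [33, 24, 15, 6, -3]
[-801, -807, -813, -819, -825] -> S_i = -801 + -6*i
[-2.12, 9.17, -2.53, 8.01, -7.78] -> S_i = Random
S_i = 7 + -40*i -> [7, -33, -73, -113, -153]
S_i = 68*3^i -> [68, 204, 612, 1836, 5508]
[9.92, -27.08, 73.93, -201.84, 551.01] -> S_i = 9.92*(-2.73)^i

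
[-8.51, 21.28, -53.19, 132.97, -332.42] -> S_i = -8.51*(-2.50)^i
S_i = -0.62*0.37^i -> [-0.62, -0.23, -0.08, -0.03, -0.01]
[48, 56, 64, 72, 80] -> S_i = 48 + 8*i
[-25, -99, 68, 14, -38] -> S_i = Random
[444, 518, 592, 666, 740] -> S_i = 444 + 74*i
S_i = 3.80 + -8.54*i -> [3.8, -4.74, -13.28, -21.82, -30.36]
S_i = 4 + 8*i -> [4, 12, 20, 28, 36]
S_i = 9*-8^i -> [9, -72, 576, -4608, 36864]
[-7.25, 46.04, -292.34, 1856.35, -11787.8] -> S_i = -7.25*(-6.35)^i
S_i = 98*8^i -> [98, 784, 6272, 50176, 401408]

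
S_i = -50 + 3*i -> [-50, -47, -44, -41, -38]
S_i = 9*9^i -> [9, 81, 729, 6561, 59049]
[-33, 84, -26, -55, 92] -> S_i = Random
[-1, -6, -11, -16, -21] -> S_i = -1 + -5*i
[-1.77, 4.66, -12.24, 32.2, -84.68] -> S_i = -1.77*(-2.63)^i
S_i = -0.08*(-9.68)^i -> [-0.08, 0.77, -7.5, 72.56, -702.41]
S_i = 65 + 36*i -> [65, 101, 137, 173, 209]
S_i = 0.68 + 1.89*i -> [0.68, 2.57, 4.46, 6.35, 8.24]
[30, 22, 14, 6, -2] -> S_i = 30 + -8*i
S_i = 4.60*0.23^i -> [4.6, 1.06, 0.24, 0.06, 0.01]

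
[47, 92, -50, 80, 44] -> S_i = Random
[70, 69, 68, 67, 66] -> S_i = 70 + -1*i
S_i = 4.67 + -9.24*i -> [4.67, -4.57, -13.81, -23.05, -32.29]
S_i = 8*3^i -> [8, 24, 72, 216, 648]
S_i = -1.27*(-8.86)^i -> [-1.27, 11.25, -99.69, 883.29, -7825.98]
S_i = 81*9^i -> [81, 729, 6561, 59049, 531441]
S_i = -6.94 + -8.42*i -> [-6.94, -15.36, -23.78, -32.2, -40.62]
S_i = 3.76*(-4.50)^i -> [3.76, -16.92, 76.14, -342.63, 1541.83]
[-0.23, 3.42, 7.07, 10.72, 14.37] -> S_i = -0.23 + 3.65*i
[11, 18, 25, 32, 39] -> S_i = 11 + 7*i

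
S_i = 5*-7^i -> [5, -35, 245, -1715, 12005]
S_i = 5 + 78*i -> [5, 83, 161, 239, 317]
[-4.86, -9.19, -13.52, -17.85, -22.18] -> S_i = -4.86 + -4.33*i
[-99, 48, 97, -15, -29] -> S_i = Random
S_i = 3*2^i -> [3, 6, 12, 24, 48]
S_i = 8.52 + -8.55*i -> [8.52, -0.03, -8.58, -17.13, -25.68]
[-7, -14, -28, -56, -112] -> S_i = -7*2^i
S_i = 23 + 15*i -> [23, 38, 53, 68, 83]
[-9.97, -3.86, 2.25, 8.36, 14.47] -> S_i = -9.97 + 6.11*i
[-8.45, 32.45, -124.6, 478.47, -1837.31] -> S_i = -8.45*(-3.84)^i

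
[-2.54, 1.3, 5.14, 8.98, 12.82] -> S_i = -2.54 + 3.84*i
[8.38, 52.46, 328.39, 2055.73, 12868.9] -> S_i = 8.38*6.26^i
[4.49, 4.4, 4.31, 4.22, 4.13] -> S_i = 4.49 + -0.09*i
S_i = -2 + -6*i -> [-2, -8, -14, -20, -26]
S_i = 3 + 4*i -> [3, 7, 11, 15, 19]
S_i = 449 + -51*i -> [449, 398, 347, 296, 245]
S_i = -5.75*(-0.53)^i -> [-5.75, 3.05, -1.62, 0.86, -0.45]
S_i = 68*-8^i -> [68, -544, 4352, -34816, 278528]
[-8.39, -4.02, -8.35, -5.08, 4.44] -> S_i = Random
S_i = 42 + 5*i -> [42, 47, 52, 57, 62]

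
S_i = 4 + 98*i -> [4, 102, 200, 298, 396]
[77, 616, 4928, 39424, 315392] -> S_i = 77*8^i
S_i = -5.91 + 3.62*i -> [-5.91, -2.29, 1.33, 4.95, 8.57]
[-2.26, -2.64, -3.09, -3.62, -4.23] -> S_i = -2.26*1.17^i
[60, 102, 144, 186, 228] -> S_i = 60 + 42*i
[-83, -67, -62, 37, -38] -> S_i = Random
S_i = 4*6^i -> [4, 24, 144, 864, 5184]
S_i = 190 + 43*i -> [190, 233, 276, 319, 362]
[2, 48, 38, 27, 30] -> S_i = Random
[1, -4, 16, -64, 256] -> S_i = 1*-4^i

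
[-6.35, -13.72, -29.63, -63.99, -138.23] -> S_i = -6.35*2.16^i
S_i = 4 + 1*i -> [4, 5, 6, 7, 8]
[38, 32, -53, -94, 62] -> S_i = Random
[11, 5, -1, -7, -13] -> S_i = 11 + -6*i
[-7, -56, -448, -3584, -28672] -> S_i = -7*8^i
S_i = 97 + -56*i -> [97, 41, -15, -71, -127]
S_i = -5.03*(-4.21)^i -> [-5.03, 21.18, -89.15, 375.33, -1580.14]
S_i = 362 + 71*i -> [362, 433, 504, 575, 646]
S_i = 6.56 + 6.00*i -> [6.56, 12.56, 18.56, 24.56, 30.56]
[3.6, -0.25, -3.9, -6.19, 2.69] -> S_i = Random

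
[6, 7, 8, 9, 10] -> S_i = 6 + 1*i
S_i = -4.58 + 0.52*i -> [-4.58, -4.06, -3.54, -3.02, -2.5]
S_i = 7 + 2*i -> [7, 9, 11, 13, 15]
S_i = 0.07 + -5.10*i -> [0.07, -5.03, -10.13, -15.23, -20.33]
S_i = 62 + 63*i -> [62, 125, 188, 251, 314]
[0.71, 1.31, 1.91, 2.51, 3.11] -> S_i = 0.71 + 0.60*i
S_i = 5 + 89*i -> [5, 94, 183, 272, 361]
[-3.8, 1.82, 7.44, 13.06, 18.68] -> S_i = -3.80 + 5.62*i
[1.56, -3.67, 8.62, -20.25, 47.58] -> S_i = 1.56*(-2.35)^i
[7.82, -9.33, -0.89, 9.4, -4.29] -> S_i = Random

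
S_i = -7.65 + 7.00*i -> [-7.65, -0.65, 6.35, 13.35, 20.35]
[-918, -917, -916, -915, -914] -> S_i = -918 + 1*i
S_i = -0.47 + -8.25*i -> [-0.47, -8.72, -16.97, -25.22, -33.47]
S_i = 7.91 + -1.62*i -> [7.91, 6.29, 4.67, 3.05, 1.43]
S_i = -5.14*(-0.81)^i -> [-5.14, 4.16, -3.37, 2.73, -2.21]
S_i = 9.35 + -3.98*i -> [9.35, 5.37, 1.39, -2.59, -6.57]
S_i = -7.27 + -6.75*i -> [-7.27, -14.02, -20.77, -27.52, -34.27]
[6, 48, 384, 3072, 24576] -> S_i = 6*8^i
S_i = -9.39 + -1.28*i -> [-9.39, -10.67, -11.95, -13.23, -14.51]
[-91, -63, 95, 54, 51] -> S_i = Random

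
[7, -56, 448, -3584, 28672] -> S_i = 7*-8^i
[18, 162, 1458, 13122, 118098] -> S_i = 18*9^i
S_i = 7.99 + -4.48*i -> [7.99, 3.51, -0.97, -5.45, -9.93]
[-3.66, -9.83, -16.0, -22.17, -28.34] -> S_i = -3.66 + -6.17*i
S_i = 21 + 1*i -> [21, 22, 23, 24, 25]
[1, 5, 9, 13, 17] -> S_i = 1 + 4*i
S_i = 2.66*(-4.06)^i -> [2.66, -10.8, 43.85, -178.02, 722.75]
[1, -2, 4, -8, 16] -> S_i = 1*-2^i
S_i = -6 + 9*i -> [-6, 3, 12, 21, 30]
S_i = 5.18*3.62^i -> [5.18, 18.75, 67.88, 245.73, 889.54]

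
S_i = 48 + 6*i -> [48, 54, 60, 66, 72]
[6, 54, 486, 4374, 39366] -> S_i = 6*9^i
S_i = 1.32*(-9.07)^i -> [1.32, -11.97, 108.59, -984.91, 8933.12]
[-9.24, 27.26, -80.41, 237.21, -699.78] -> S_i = -9.24*(-2.95)^i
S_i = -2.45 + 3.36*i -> [-2.45, 0.91, 4.27, 7.63, 10.99]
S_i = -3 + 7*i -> [-3, 4, 11, 18, 25]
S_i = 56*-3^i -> [56, -168, 504, -1512, 4536]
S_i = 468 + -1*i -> [468, 467, 466, 465, 464]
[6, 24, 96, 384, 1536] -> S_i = 6*4^i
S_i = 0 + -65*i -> [0, -65, -130, -195, -260]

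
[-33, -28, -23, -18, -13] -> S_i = -33 + 5*i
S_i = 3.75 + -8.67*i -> [3.75, -4.92, -13.59, -22.26, -30.93]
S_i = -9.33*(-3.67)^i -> [-9.33, 34.24, -125.66, 461.19, -1692.57]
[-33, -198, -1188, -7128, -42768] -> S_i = -33*6^i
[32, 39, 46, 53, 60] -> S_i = 32 + 7*i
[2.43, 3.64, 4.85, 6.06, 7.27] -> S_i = 2.43 + 1.21*i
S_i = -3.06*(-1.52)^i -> [-3.06, 4.65, -7.07, 10.75, -16.33]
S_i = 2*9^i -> [2, 18, 162, 1458, 13122]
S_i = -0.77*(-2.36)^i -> [-0.77, 1.82, -4.29, 10.12, -23.89]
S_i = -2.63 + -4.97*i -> [-2.63, -7.6, -12.57, -17.54, -22.51]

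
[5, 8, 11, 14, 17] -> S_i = 5 + 3*i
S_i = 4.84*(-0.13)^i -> [4.84, -0.63, 0.08, -0.01, 0.0]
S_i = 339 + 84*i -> [339, 423, 507, 591, 675]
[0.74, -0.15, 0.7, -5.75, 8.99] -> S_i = Random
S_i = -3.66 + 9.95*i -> [-3.66, 6.29, 16.24, 26.19, 36.14]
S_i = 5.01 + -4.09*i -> [5.01, 0.92, -3.17, -7.26, -11.35]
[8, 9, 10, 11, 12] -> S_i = 8 + 1*i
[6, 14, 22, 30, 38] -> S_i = 6 + 8*i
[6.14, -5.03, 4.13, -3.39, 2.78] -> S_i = 6.14*(-0.82)^i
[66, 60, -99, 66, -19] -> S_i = Random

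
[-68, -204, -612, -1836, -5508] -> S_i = -68*3^i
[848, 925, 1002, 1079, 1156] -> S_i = 848 + 77*i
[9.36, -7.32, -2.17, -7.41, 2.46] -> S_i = Random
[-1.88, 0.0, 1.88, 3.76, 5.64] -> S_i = -1.88 + 1.88*i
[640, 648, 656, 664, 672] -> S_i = 640 + 8*i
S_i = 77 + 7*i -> [77, 84, 91, 98, 105]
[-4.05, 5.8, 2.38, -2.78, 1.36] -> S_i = Random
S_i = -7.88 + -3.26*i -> [-7.88, -11.14, -14.4, -17.66, -20.92]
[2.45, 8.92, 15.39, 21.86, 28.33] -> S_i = 2.45 + 6.47*i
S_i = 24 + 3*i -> [24, 27, 30, 33, 36]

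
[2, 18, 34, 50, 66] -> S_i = 2 + 16*i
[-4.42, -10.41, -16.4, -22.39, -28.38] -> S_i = -4.42 + -5.99*i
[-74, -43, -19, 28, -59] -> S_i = Random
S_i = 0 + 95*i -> [0, 95, 190, 285, 380]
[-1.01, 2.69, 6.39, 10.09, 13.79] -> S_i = -1.01 + 3.70*i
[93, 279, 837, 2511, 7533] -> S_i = 93*3^i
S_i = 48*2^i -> [48, 96, 192, 384, 768]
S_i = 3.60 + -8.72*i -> [3.6, -5.12, -13.84, -22.56, -31.28]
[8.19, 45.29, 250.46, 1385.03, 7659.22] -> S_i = 8.19*5.53^i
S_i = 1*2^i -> [1, 2, 4, 8, 16]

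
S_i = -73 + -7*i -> [-73, -80, -87, -94, -101]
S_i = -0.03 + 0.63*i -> [-0.03, 0.6, 1.23, 1.86, 2.49]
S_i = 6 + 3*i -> [6, 9, 12, 15, 18]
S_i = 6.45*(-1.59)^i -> [6.45, -10.26, 16.31, -25.93, 41.22]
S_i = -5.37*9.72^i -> [-5.37, -52.2, -507.35, -4931.43, -47933.52]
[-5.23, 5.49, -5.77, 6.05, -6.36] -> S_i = -5.23*(-1.05)^i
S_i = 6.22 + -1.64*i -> [6.22, 4.58, 2.94, 1.3, -0.34]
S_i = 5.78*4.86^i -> [5.78, 28.09, 136.52, 663.49, 3224.58]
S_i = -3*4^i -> [-3, -12, -48, -192, -768]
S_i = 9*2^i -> [9, 18, 36, 72, 144]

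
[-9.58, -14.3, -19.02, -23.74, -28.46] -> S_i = -9.58 + -4.72*i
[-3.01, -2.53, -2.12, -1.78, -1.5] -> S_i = -3.01*0.84^i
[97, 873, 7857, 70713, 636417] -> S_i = 97*9^i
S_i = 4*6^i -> [4, 24, 144, 864, 5184]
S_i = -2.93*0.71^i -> [-2.93, -2.08, -1.48, -1.05, -0.74]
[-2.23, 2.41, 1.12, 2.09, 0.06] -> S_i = Random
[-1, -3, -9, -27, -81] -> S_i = -1*3^i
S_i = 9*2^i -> [9, 18, 36, 72, 144]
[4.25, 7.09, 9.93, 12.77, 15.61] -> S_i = 4.25 + 2.84*i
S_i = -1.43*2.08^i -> [-1.43, -2.97, -6.19, -12.87, -26.77]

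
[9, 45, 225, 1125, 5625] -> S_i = 9*5^i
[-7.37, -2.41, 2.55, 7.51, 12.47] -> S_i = -7.37 + 4.96*i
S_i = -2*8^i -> [-2, -16, -128, -1024, -8192]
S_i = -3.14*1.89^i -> [-3.14, -5.93, -11.22, -21.2, -40.07]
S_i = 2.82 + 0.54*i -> [2.82, 3.36, 3.9, 4.44, 4.98]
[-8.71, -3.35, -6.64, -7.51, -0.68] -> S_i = Random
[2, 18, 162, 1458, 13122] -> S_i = 2*9^i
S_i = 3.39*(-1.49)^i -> [3.39, -5.05, 7.53, -11.21, 16.71]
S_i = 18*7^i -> [18, 126, 882, 6174, 43218]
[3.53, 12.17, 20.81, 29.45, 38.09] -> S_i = 3.53 + 8.64*i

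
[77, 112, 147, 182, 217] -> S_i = 77 + 35*i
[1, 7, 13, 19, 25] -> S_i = 1 + 6*i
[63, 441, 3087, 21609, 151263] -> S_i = 63*7^i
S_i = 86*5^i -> [86, 430, 2150, 10750, 53750]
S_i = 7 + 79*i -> [7, 86, 165, 244, 323]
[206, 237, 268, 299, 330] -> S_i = 206 + 31*i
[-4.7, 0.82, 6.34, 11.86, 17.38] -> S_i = -4.70 + 5.52*i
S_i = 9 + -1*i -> [9, 8, 7, 6, 5]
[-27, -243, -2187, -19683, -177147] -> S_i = -27*9^i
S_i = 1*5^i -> [1, 5, 25, 125, 625]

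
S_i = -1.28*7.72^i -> [-1.28, -9.88, -76.29, -588.93, -4546.52]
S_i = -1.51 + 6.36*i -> [-1.51, 4.85, 11.21, 17.57, 23.93]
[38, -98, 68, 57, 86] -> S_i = Random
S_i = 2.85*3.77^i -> [2.85, 10.74, 40.51, 152.71, 575.72]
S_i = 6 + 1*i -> [6, 7, 8, 9, 10]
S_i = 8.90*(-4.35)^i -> [8.9, -38.71, 168.41, -732.58, 3186.74]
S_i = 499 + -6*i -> [499, 493, 487, 481, 475]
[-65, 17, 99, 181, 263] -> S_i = -65 + 82*i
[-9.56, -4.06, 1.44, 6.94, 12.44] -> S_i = -9.56 + 5.50*i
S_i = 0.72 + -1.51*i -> [0.72, -0.79, -2.3, -3.81, -5.32]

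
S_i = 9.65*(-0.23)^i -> [9.65, -2.22, 0.51, -0.12, 0.03]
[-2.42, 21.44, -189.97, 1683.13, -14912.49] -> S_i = -2.42*(-8.86)^i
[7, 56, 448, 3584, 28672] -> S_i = 7*8^i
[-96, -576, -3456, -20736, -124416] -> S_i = -96*6^i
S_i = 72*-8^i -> [72, -576, 4608, -36864, 294912]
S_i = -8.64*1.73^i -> [-8.64, -14.95, -25.86, -44.74, -77.39]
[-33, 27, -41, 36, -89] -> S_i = Random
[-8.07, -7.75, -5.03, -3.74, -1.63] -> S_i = Random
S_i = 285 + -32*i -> [285, 253, 221, 189, 157]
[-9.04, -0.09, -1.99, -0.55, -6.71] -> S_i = Random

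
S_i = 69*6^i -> [69, 414, 2484, 14904, 89424]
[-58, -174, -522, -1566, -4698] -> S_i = -58*3^i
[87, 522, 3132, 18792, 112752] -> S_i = 87*6^i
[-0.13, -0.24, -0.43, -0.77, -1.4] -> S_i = -0.13*1.81^i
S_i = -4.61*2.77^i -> [-4.61, -12.77, -35.37, -97.98, -271.41]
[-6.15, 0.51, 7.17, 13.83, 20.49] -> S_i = -6.15 + 6.66*i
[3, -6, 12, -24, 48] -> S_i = 3*-2^i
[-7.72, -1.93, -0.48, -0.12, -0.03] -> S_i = -7.72*0.25^i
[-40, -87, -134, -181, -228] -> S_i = -40 + -47*i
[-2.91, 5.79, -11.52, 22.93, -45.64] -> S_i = -2.91*(-1.99)^i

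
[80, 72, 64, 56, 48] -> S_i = 80 + -8*i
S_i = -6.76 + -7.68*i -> [-6.76, -14.44, -22.12, -29.8, -37.48]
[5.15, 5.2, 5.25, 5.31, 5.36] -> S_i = 5.15*1.01^i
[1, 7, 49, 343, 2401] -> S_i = 1*7^i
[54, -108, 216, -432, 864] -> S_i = 54*-2^i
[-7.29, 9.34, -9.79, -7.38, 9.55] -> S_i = Random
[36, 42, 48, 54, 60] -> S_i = 36 + 6*i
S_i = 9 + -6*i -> [9, 3, -3, -9, -15]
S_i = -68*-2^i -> [-68, 136, -272, 544, -1088]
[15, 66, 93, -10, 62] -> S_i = Random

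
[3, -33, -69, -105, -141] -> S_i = 3 + -36*i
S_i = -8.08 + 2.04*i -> [-8.08, -6.04, -4.0, -1.96, 0.08]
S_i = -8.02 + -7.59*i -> [-8.02, -15.61, -23.2, -30.79, -38.38]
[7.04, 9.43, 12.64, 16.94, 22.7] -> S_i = 7.04*1.34^i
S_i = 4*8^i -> [4, 32, 256, 2048, 16384]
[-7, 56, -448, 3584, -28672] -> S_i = -7*-8^i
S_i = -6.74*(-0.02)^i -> [-6.74, 0.13, -0.0, 0.0, -0.0]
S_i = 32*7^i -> [32, 224, 1568, 10976, 76832]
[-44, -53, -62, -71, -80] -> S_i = -44 + -9*i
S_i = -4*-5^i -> [-4, 20, -100, 500, -2500]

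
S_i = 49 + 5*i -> [49, 54, 59, 64, 69]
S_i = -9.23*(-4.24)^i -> [-9.23, 39.14, -165.93, 703.56, -2983.08]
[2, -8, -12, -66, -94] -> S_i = Random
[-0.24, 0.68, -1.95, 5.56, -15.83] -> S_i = -0.24*(-2.85)^i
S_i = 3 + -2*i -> [3, 1, -1, -3, -5]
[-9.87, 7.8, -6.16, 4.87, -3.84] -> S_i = -9.87*(-0.79)^i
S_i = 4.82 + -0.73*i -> [4.82, 4.09, 3.36, 2.63, 1.9]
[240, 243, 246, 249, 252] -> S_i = 240 + 3*i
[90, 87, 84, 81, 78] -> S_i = 90 + -3*i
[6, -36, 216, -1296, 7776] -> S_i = 6*-6^i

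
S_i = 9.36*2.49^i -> [9.36, 23.31, 58.03, 144.5, 359.81]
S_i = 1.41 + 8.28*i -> [1.41, 9.69, 17.97, 26.25, 34.53]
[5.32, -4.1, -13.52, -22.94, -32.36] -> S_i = 5.32 + -9.42*i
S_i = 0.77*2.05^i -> [0.77, 1.58, 3.24, 6.63, 13.6]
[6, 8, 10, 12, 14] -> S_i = 6 + 2*i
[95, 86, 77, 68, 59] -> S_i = 95 + -9*i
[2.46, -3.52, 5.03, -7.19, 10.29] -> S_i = 2.46*(-1.43)^i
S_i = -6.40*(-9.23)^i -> [-6.4, 59.07, -545.23, 5032.51, -46450.11]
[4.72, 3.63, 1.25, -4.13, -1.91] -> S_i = Random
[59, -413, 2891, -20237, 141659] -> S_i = 59*-7^i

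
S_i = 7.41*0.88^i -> [7.41, 6.52, 5.74, 5.05, 4.44]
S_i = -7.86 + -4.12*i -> [-7.86, -11.98, -16.1, -20.22, -24.34]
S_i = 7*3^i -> [7, 21, 63, 189, 567]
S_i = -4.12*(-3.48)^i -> [-4.12, 14.34, -49.89, 173.63, -604.25]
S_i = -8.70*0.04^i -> [-8.7, -0.35, -0.01, -0.0, -0.0]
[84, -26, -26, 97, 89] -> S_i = Random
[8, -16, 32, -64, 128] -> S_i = 8*-2^i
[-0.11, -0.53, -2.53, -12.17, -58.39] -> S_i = -0.11*4.80^i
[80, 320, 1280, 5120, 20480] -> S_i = 80*4^i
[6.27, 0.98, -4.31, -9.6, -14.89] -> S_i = 6.27 + -5.29*i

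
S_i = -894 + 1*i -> [-894, -893, -892, -891, -890]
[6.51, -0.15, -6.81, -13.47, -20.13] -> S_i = 6.51 + -6.66*i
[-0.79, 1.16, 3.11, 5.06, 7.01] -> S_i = -0.79 + 1.95*i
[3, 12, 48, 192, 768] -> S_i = 3*4^i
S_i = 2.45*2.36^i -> [2.45, 5.78, 13.65, 32.2, 76.0]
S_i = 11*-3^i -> [11, -33, 99, -297, 891]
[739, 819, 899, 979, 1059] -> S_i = 739 + 80*i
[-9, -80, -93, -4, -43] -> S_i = Random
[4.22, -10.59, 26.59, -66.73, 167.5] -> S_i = 4.22*(-2.51)^i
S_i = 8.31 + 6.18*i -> [8.31, 14.49, 20.67, 26.85, 33.03]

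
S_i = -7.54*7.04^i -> [-7.54, -53.08, -373.69, -2630.81, -18520.9]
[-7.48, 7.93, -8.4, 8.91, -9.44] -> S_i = -7.48*(-1.06)^i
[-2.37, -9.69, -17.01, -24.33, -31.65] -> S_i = -2.37 + -7.32*i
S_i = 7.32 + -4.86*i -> [7.32, 2.46, -2.4, -7.26, -12.12]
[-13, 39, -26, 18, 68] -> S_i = Random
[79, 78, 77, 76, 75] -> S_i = 79 + -1*i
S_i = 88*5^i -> [88, 440, 2200, 11000, 55000]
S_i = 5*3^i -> [5, 15, 45, 135, 405]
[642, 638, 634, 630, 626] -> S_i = 642 + -4*i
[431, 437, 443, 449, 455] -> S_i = 431 + 6*i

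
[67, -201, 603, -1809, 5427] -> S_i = 67*-3^i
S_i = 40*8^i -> [40, 320, 2560, 20480, 163840]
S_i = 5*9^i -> [5, 45, 405, 3645, 32805]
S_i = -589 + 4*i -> [-589, -585, -581, -577, -573]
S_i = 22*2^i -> [22, 44, 88, 176, 352]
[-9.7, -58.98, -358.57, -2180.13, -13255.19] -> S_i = -9.70*6.08^i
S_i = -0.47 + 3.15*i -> [-0.47, 2.68, 5.83, 8.98, 12.13]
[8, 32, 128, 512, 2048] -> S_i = 8*4^i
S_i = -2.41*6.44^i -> [-2.41, -15.52, -99.95, -643.69, -4145.34]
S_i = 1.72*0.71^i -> [1.72, 1.22, 0.87, 0.62, 0.44]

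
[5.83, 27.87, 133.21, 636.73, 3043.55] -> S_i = 5.83*4.78^i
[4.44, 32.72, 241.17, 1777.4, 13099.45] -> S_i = 4.44*7.37^i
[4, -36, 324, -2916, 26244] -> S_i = 4*-9^i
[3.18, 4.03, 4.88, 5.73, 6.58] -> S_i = 3.18 + 0.85*i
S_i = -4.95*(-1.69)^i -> [-4.95, 8.37, -14.14, 23.89, -40.38]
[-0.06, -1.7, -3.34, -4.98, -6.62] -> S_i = -0.06 + -1.64*i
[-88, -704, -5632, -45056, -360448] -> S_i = -88*8^i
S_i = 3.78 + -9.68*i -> [3.78, -5.9, -15.58, -25.26, -34.94]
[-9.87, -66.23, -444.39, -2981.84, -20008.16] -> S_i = -9.87*6.71^i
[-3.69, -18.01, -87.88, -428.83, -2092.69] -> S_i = -3.69*4.88^i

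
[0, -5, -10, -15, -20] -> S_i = 0 + -5*i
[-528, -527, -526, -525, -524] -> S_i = -528 + 1*i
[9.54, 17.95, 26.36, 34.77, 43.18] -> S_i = 9.54 + 8.41*i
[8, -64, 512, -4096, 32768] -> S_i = 8*-8^i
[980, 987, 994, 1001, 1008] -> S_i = 980 + 7*i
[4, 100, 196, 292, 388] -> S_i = 4 + 96*i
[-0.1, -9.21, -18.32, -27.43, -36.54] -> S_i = -0.10 + -9.11*i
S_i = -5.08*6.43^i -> [-5.08, -32.66, -210.03, -1350.51, -8683.76]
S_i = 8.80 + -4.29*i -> [8.8, 4.51, 0.22, -4.07, -8.36]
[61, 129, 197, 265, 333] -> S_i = 61 + 68*i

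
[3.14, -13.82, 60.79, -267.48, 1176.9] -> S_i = 3.14*(-4.40)^i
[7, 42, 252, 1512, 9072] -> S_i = 7*6^i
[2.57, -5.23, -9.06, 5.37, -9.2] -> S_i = Random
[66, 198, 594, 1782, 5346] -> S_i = 66*3^i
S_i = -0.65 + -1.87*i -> [-0.65, -2.52, -4.39, -6.26, -8.13]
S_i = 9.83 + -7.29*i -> [9.83, 2.54, -4.75, -12.04, -19.33]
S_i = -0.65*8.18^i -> [-0.65, -5.32, -43.49, -355.77, -2910.23]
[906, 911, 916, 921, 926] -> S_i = 906 + 5*i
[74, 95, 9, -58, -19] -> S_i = Random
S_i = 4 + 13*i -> [4, 17, 30, 43, 56]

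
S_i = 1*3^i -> [1, 3, 9, 27, 81]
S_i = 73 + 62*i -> [73, 135, 197, 259, 321]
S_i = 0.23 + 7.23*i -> [0.23, 7.46, 14.69, 21.92, 29.15]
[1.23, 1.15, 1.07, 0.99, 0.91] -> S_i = 1.23 + -0.08*i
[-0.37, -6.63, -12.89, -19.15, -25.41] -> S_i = -0.37 + -6.26*i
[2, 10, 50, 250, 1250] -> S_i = 2*5^i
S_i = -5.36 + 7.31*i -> [-5.36, 1.95, 9.26, 16.57, 23.88]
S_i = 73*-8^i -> [73, -584, 4672, -37376, 299008]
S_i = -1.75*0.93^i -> [-1.75, -1.63, -1.51, -1.41, -1.31]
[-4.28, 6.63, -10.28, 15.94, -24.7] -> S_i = -4.28*(-1.55)^i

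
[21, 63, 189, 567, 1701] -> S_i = 21*3^i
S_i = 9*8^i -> [9, 72, 576, 4608, 36864]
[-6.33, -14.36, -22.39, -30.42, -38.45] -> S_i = -6.33 + -8.03*i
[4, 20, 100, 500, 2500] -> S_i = 4*5^i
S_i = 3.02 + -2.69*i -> [3.02, 0.33, -2.36, -5.05, -7.74]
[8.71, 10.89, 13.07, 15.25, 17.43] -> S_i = 8.71 + 2.18*i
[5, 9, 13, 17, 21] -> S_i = 5 + 4*i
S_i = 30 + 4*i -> [30, 34, 38, 42, 46]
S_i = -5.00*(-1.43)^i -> [-5.0, 7.15, -10.22, 14.62, -20.91]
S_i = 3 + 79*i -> [3, 82, 161, 240, 319]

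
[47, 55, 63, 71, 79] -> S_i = 47 + 8*i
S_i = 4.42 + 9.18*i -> [4.42, 13.6, 22.78, 31.96, 41.14]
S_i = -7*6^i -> [-7, -42, -252, -1512, -9072]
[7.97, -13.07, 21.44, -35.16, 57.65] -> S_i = 7.97*(-1.64)^i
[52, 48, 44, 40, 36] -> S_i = 52 + -4*i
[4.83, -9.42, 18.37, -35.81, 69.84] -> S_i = 4.83*(-1.95)^i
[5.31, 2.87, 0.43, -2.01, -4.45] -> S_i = 5.31 + -2.44*i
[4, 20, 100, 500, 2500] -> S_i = 4*5^i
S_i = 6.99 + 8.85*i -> [6.99, 15.84, 24.69, 33.54, 42.39]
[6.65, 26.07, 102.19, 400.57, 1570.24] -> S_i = 6.65*3.92^i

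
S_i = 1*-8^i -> [1, -8, 64, -512, 4096]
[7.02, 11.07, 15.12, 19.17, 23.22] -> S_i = 7.02 + 4.05*i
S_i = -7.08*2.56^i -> [-7.08, -18.12, -46.4, -118.78, -304.08]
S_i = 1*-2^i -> [1, -2, 4, -8, 16]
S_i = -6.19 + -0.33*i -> [-6.19, -6.52, -6.85, -7.18, -7.51]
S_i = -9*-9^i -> [-9, 81, -729, 6561, -59049]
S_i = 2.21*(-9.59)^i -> [2.21, -21.19, 203.25, -1949.16, 18692.47]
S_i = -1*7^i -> [-1, -7, -49, -343, -2401]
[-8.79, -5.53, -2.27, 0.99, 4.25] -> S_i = -8.79 + 3.26*i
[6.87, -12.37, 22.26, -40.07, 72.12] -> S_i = 6.87*(-1.80)^i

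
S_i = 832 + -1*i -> [832, 831, 830, 829, 828]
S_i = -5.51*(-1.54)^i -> [-5.51, 8.49, -13.07, 20.12, -30.99]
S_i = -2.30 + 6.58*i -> [-2.3, 4.28, 10.86, 17.44, 24.02]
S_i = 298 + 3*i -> [298, 301, 304, 307, 310]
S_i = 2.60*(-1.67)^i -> [2.6, -4.34, 7.25, -12.11, 20.22]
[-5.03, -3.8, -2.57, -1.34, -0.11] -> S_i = -5.03 + 1.23*i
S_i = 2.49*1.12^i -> [2.49, 2.79, 3.12, 3.5, 3.92]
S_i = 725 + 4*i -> [725, 729, 733, 737, 741]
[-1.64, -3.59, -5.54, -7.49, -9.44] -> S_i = -1.64 + -1.95*i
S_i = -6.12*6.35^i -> [-6.12, -38.86, -246.77, -1567.01, -9950.53]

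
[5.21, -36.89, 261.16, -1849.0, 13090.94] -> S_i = 5.21*(-7.08)^i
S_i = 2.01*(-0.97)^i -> [2.01, -1.95, 1.89, -1.83, 1.78]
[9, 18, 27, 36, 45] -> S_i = 9 + 9*i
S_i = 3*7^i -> [3, 21, 147, 1029, 7203]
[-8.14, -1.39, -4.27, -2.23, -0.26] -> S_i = Random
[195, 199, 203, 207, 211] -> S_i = 195 + 4*i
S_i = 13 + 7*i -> [13, 20, 27, 34, 41]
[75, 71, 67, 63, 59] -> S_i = 75 + -4*i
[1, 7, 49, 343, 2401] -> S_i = 1*7^i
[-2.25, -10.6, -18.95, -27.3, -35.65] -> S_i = -2.25 + -8.35*i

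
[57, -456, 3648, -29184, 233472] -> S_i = 57*-8^i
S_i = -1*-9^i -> [-1, 9, -81, 729, -6561]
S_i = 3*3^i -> [3, 9, 27, 81, 243]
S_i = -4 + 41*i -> [-4, 37, 78, 119, 160]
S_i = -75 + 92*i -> [-75, 17, 109, 201, 293]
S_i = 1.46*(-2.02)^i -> [1.46, -2.95, 5.96, -12.03, 24.31]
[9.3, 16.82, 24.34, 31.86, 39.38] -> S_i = 9.30 + 7.52*i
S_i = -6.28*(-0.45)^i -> [-6.28, 2.83, -1.27, 0.57, -0.26]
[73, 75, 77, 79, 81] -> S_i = 73 + 2*i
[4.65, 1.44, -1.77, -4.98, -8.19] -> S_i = 4.65 + -3.21*i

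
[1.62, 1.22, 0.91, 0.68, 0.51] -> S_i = 1.62*0.75^i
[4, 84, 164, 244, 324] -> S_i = 4 + 80*i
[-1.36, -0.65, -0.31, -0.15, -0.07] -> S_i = -1.36*0.48^i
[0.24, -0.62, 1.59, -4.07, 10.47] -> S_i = 0.24*(-2.57)^i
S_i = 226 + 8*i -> [226, 234, 242, 250, 258]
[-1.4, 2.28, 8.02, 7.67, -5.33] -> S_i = Random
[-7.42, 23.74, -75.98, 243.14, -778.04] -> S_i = -7.42*(-3.20)^i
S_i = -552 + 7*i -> [-552, -545, -538, -531, -524]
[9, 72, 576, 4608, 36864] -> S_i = 9*8^i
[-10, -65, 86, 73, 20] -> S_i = Random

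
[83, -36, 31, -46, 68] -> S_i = Random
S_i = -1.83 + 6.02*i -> [-1.83, 4.19, 10.21, 16.23, 22.25]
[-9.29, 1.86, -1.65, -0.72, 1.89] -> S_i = Random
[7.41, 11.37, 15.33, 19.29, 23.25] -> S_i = 7.41 + 3.96*i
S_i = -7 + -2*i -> [-7, -9, -11, -13, -15]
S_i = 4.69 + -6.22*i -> [4.69, -1.53, -7.75, -13.97, -20.19]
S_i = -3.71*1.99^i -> [-3.71, -7.38, -14.69, -29.24, -58.18]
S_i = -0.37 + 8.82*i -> [-0.37, 8.45, 17.27, 26.09, 34.91]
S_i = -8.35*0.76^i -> [-8.35, -6.35, -4.82, -3.67, -2.79]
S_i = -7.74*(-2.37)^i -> [-7.74, 18.34, -43.47, 103.04, -244.19]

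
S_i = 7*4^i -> [7, 28, 112, 448, 1792]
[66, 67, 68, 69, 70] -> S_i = 66 + 1*i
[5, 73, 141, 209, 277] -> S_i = 5 + 68*i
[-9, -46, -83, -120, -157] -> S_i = -9 + -37*i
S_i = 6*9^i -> [6, 54, 486, 4374, 39366]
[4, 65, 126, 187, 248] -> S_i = 4 + 61*i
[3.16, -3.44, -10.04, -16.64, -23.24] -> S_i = 3.16 + -6.60*i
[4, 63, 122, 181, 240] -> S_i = 4 + 59*i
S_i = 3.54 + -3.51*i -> [3.54, 0.03, -3.48, -6.99, -10.5]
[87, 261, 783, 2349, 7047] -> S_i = 87*3^i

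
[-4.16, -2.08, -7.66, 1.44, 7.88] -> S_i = Random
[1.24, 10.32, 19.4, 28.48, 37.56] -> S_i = 1.24 + 9.08*i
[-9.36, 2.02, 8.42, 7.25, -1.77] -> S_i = Random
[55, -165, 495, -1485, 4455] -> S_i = 55*-3^i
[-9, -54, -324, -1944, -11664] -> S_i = -9*6^i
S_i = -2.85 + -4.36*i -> [-2.85, -7.21, -11.57, -15.93, -20.29]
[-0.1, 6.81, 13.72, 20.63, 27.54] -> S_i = -0.10 + 6.91*i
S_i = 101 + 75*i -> [101, 176, 251, 326, 401]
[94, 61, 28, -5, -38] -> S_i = 94 + -33*i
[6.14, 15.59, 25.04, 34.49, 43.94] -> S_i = 6.14 + 9.45*i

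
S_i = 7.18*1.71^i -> [7.18, 12.28, 21.0, 35.9, 61.39]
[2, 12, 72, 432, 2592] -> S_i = 2*6^i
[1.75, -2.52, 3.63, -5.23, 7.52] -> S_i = 1.75*(-1.44)^i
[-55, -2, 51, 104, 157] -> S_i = -55 + 53*i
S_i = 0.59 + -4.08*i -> [0.59, -3.49, -7.57, -11.65, -15.73]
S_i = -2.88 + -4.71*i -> [-2.88, -7.59, -12.3, -17.01, -21.72]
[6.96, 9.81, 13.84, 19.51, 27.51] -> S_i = 6.96*1.41^i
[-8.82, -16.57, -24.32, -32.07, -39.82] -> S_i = -8.82 + -7.75*i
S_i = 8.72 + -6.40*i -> [8.72, 2.32, -4.08, -10.48, -16.88]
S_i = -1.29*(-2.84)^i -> [-1.29, 3.66, -10.4, 29.55, -83.92]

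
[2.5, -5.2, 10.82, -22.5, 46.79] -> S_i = 2.50*(-2.08)^i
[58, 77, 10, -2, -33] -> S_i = Random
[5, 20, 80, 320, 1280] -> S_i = 5*4^i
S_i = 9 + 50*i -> [9, 59, 109, 159, 209]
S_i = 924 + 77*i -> [924, 1001, 1078, 1155, 1232]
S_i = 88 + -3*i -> [88, 85, 82, 79, 76]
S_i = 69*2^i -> [69, 138, 276, 552, 1104]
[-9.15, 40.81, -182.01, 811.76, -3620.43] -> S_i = -9.15*(-4.46)^i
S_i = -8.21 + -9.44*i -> [-8.21, -17.65, -27.09, -36.53, -45.97]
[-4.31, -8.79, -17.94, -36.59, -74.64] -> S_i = -4.31*2.04^i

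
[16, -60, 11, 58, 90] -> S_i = Random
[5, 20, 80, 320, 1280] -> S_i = 5*4^i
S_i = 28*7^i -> [28, 196, 1372, 9604, 67228]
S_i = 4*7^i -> [4, 28, 196, 1372, 9604]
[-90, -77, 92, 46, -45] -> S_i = Random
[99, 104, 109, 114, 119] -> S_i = 99 + 5*i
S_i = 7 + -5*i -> [7, 2, -3, -8, -13]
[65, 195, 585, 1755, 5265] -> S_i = 65*3^i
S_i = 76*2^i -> [76, 152, 304, 608, 1216]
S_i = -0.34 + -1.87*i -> [-0.34, -2.21, -4.08, -5.95, -7.82]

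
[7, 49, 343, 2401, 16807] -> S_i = 7*7^i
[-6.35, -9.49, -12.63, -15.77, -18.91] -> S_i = -6.35 + -3.14*i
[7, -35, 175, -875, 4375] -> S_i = 7*-5^i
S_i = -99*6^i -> [-99, -594, -3564, -21384, -128304]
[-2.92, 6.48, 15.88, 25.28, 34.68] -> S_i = -2.92 + 9.40*i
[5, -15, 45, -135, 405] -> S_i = 5*-3^i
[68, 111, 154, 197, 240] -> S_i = 68 + 43*i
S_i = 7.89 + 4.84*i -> [7.89, 12.73, 17.57, 22.41, 27.25]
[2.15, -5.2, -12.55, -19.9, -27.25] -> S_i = 2.15 + -7.35*i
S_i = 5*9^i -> [5, 45, 405, 3645, 32805]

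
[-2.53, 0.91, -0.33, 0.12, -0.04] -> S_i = -2.53*(-0.36)^i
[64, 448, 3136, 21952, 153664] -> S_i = 64*7^i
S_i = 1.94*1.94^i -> [1.94, 3.76, 7.3, 14.16, 27.48]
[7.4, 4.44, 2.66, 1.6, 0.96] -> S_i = 7.40*0.60^i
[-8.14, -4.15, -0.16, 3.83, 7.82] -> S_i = -8.14 + 3.99*i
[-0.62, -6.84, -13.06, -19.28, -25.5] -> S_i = -0.62 + -6.22*i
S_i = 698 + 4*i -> [698, 702, 706, 710, 714]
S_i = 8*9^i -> [8, 72, 648, 5832, 52488]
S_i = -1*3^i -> [-1, -3, -9, -27, -81]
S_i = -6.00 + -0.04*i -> [-6.0, -6.04, -6.08, -6.12, -6.16]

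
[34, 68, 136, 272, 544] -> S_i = 34*2^i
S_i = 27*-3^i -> [27, -81, 243, -729, 2187]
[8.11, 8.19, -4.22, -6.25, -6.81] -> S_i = Random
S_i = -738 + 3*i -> [-738, -735, -732, -729, -726]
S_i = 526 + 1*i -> [526, 527, 528, 529, 530]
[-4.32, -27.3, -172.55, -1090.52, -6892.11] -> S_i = -4.32*6.32^i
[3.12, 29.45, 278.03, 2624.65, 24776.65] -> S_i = 3.12*9.44^i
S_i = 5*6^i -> [5, 30, 180, 1080, 6480]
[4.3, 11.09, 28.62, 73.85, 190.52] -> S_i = 4.30*2.58^i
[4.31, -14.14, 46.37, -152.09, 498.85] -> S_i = 4.31*(-3.28)^i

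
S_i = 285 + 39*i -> [285, 324, 363, 402, 441]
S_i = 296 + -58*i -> [296, 238, 180, 122, 64]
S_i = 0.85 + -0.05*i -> [0.85, 0.8, 0.75, 0.7, 0.65]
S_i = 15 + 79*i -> [15, 94, 173, 252, 331]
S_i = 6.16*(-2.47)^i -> [6.16, -15.22, 37.58, -92.83, 229.28]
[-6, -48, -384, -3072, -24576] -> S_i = -6*8^i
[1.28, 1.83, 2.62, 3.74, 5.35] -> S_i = 1.28*1.43^i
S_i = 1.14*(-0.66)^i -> [1.14, -0.75, 0.5, -0.33, 0.22]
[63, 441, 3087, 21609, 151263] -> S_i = 63*7^i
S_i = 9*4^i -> [9, 36, 144, 576, 2304]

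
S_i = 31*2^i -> [31, 62, 124, 248, 496]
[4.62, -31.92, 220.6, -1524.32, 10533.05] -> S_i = 4.62*(-6.91)^i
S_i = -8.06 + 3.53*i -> [-8.06, -4.53, -1.0, 2.53, 6.06]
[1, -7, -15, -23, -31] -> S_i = 1 + -8*i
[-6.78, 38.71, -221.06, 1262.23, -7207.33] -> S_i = -6.78*(-5.71)^i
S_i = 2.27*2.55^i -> [2.27, 5.79, 14.76, 37.64, 95.98]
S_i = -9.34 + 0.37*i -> [-9.34, -8.97, -8.6, -8.23, -7.86]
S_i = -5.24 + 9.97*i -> [-5.24, 4.73, 14.7, 24.67, 34.64]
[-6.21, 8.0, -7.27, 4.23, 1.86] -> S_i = Random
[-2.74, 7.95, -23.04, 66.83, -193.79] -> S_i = -2.74*(-2.90)^i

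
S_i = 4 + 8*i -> [4, 12, 20, 28, 36]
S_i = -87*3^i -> [-87, -261, -783, -2349, -7047]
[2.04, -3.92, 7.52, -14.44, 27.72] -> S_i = 2.04*(-1.92)^i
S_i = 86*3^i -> [86, 258, 774, 2322, 6966]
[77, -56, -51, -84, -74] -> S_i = Random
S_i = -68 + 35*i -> [-68, -33, 2, 37, 72]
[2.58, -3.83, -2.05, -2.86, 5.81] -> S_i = Random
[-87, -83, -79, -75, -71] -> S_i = -87 + 4*i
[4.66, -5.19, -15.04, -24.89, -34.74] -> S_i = 4.66 + -9.85*i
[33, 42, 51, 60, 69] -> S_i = 33 + 9*i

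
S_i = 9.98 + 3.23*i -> [9.98, 13.21, 16.44, 19.67, 22.9]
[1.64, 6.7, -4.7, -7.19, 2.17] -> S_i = Random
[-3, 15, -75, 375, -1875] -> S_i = -3*-5^i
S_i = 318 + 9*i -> [318, 327, 336, 345, 354]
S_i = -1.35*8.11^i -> [-1.35, -10.95, -88.79, -720.11, -5840.06]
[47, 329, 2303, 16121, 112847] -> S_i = 47*7^i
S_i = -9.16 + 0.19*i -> [-9.16, -8.97, -8.78, -8.59, -8.4]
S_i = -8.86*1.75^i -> [-8.86, -15.5, -27.13, -47.48, -83.1]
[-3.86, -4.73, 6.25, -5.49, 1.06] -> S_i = Random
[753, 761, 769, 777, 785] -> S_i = 753 + 8*i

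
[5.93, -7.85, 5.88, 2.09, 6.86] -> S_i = Random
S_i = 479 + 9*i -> [479, 488, 497, 506, 515]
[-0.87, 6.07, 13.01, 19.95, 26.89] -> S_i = -0.87 + 6.94*i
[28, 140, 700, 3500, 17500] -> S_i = 28*5^i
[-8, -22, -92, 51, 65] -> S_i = Random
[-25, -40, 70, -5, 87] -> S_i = Random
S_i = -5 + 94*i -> [-5, 89, 183, 277, 371]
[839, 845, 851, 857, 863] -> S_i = 839 + 6*i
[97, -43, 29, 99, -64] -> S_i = Random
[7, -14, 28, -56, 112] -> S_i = 7*-2^i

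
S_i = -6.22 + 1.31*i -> [-6.22, -4.91, -3.6, -2.29, -0.98]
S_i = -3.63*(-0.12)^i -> [-3.63, 0.44, -0.05, 0.01, -0.0]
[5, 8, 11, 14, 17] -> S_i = 5 + 3*i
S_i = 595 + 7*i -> [595, 602, 609, 616, 623]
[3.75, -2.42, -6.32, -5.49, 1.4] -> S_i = Random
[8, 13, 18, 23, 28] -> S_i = 8 + 5*i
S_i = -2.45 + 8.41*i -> [-2.45, 5.96, 14.37, 22.78, 31.19]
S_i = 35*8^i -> [35, 280, 2240, 17920, 143360]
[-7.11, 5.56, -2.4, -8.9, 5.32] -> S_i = Random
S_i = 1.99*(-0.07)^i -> [1.99, -0.14, 0.01, -0.0, 0.0]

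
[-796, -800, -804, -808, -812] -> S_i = -796 + -4*i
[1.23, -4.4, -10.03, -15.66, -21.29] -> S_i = 1.23 + -5.63*i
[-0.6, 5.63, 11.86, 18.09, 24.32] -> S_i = -0.60 + 6.23*i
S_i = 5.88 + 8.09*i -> [5.88, 13.97, 22.06, 30.15, 38.24]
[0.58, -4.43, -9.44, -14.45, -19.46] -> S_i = 0.58 + -5.01*i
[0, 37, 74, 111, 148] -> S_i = 0 + 37*i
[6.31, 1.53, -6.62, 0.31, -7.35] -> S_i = Random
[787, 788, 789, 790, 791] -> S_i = 787 + 1*i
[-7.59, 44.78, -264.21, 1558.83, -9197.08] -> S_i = -7.59*(-5.90)^i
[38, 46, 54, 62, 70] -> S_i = 38 + 8*i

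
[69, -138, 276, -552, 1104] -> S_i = 69*-2^i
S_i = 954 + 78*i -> [954, 1032, 1110, 1188, 1266]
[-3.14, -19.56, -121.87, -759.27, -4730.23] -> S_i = -3.14*6.23^i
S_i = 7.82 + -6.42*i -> [7.82, 1.4, -5.02, -11.44, -17.86]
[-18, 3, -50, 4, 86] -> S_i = Random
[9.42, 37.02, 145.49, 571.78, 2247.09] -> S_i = 9.42*3.93^i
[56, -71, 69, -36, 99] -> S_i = Random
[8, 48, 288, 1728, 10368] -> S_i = 8*6^i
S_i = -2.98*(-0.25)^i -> [-2.98, 0.74, -0.19, 0.05, -0.01]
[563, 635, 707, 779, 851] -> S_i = 563 + 72*i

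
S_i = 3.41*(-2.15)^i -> [3.41, -7.33, 15.76, -33.89, 72.86]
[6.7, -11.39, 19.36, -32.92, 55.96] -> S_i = 6.70*(-1.70)^i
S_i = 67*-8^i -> [67, -536, 4288, -34304, 274432]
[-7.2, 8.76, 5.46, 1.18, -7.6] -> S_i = Random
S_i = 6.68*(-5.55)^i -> [6.68, -37.07, 205.76, -1141.97, 6337.94]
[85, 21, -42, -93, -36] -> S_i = Random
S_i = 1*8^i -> [1, 8, 64, 512, 4096]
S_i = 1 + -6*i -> [1, -5, -11, -17, -23]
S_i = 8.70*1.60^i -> [8.7, 13.92, 22.27, 35.64, 57.02]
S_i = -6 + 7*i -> [-6, 1, 8, 15, 22]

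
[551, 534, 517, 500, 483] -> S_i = 551 + -17*i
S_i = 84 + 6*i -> [84, 90, 96, 102, 108]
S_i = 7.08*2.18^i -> [7.08, 15.43, 33.65, 73.35, 159.9]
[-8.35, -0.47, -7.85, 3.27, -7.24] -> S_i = Random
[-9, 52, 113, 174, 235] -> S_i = -9 + 61*i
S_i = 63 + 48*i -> [63, 111, 159, 207, 255]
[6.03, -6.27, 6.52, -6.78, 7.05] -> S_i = 6.03*(-1.04)^i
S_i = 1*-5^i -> [1, -5, 25, -125, 625]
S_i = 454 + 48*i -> [454, 502, 550, 598, 646]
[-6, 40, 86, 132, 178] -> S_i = -6 + 46*i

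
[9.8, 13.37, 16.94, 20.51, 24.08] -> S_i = 9.80 + 3.57*i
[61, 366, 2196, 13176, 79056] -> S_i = 61*6^i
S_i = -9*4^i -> [-9, -36, -144, -576, -2304]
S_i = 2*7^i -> [2, 14, 98, 686, 4802]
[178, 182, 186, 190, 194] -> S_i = 178 + 4*i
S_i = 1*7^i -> [1, 7, 49, 343, 2401]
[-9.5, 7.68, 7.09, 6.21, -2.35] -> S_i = Random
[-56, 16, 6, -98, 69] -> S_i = Random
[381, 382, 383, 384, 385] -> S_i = 381 + 1*i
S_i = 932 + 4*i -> [932, 936, 940, 944, 948]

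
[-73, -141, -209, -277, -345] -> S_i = -73 + -68*i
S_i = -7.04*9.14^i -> [-7.04, -64.35, -588.12, -5375.41, -49131.21]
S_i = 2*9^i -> [2, 18, 162, 1458, 13122]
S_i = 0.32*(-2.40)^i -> [0.32, -0.77, 1.84, -4.42, 10.62]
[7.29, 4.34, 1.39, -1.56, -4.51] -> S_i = 7.29 + -2.95*i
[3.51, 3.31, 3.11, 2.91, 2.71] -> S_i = 3.51 + -0.20*i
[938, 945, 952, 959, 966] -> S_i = 938 + 7*i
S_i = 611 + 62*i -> [611, 673, 735, 797, 859]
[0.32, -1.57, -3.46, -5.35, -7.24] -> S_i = 0.32 + -1.89*i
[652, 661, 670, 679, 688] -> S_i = 652 + 9*i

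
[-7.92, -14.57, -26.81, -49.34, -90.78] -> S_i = -7.92*1.84^i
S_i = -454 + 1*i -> [-454, -453, -452, -451, -450]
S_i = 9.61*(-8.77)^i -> [9.61, -84.28, 739.13, -6482.2, 56848.86]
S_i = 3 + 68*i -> [3, 71, 139, 207, 275]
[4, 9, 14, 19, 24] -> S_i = 4 + 5*i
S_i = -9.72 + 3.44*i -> [-9.72, -6.28, -2.84, 0.6, 4.04]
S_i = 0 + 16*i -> [0, 16, 32, 48, 64]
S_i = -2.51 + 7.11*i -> [-2.51, 4.6, 11.71, 18.82, 25.93]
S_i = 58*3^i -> [58, 174, 522, 1566, 4698]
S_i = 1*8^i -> [1, 8, 64, 512, 4096]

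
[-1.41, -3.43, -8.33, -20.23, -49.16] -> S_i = -1.41*2.43^i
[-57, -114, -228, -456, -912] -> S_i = -57*2^i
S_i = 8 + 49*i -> [8, 57, 106, 155, 204]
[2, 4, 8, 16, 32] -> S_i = 2*2^i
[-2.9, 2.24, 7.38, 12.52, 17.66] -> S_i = -2.90 + 5.14*i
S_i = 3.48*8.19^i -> [3.48, 28.5, 233.42, 1911.75, 15657.23]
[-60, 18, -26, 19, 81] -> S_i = Random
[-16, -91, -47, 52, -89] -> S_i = Random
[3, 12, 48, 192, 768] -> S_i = 3*4^i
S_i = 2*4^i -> [2, 8, 32, 128, 512]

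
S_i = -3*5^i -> [-3, -15, -75, -375, -1875]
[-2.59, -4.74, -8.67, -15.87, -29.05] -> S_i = -2.59*1.83^i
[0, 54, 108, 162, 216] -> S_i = 0 + 54*i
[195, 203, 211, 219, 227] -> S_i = 195 + 8*i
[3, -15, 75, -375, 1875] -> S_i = 3*-5^i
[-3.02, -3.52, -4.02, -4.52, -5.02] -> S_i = -3.02 + -0.50*i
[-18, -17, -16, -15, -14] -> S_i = -18 + 1*i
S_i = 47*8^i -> [47, 376, 3008, 24064, 192512]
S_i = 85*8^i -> [85, 680, 5440, 43520, 348160]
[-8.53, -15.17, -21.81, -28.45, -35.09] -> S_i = -8.53 + -6.64*i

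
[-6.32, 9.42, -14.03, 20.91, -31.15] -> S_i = -6.32*(-1.49)^i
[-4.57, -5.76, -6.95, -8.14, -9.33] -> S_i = -4.57 + -1.19*i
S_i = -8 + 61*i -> [-8, 53, 114, 175, 236]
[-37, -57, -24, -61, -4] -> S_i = Random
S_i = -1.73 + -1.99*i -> [-1.73, -3.72, -5.71, -7.7, -9.69]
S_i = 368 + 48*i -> [368, 416, 464, 512, 560]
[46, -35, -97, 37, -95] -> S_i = Random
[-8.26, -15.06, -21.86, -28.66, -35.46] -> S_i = -8.26 + -6.80*i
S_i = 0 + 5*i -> [0, 5, 10, 15, 20]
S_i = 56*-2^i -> [56, -112, 224, -448, 896]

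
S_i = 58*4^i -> [58, 232, 928, 3712, 14848]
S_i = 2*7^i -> [2, 14, 98, 686, 4802]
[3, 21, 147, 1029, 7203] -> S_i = 3*7^i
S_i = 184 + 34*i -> [184, 218, 252, 286, 320]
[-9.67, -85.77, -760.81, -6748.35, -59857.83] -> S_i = -9.67*8.87^i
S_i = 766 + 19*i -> [766, 785, 804, 823, 842]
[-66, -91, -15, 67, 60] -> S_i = Random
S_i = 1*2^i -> [1, 2, 4, 8, 16]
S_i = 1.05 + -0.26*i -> [1.05, 0.79, 0.53, 0.27, 0.01]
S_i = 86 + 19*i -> [86, 105, 124, 143, 162]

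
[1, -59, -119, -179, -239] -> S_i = 1 + -60*i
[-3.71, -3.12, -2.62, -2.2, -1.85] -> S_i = -3.71*0.84^i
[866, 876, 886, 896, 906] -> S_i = 866 + 10*i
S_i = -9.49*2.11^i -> [-9.49, -20.02, -42.25, -89.15, -188.1]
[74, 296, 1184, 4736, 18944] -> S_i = 74*4^i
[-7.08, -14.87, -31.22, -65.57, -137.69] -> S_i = -7.08*2.10^i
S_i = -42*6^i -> [-42, -252, -1512, -9072, -54432]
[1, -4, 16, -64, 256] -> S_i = 1*-4^i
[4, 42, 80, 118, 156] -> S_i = 4 + 38*i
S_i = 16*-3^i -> [16, -48, 144, -432, 1296]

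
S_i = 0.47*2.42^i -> [0.47, 1.14, 2.75, 6.66, 16.12]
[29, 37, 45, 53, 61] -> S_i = 29 + 8*i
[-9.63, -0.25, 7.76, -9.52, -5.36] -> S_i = Random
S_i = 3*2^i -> [3, 6, 12, 24, 48]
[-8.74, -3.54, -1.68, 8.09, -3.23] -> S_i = Random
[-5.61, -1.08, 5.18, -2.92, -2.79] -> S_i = Random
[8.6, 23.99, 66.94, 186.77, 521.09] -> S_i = 8.60*2.79^i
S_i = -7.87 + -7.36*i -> [-7.87, -15.23, -22.59, -29.95, -37.31]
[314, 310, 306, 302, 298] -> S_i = 314 + -4*i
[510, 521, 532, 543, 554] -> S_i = 510 + 11*i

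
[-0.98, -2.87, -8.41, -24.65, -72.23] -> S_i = -0.98*2.93^i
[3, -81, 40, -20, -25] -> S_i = Random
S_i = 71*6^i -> [71, 426, 2556, 15336, 92016]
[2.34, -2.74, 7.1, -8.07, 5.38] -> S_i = Random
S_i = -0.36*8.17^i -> [-0.36, -2.94, -24.03, -196.32, -1603.95]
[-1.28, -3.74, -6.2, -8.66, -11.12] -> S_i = -1.28 + -2.46*i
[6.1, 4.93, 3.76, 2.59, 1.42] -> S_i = 6.10 + -1.17*i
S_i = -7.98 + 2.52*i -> [-7.98, -5.46, -2.94, -0.42, 2.1]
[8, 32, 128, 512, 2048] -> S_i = 8*4^i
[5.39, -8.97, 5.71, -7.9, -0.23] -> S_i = Random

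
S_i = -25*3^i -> [-25, -75, -225, -675, -2025]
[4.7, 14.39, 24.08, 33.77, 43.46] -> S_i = 4.70 + 9.69*i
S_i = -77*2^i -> [-77, -154, -308, -616, -1232]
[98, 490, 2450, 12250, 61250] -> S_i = 98*5^i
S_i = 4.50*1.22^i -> [4.5, 5.49, 6.7, 8.17, 9.97]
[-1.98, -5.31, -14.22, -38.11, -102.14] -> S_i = -1.98*2.68^i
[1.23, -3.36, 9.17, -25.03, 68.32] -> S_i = 1.23*(-2.73)^i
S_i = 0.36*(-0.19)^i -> [0.36, -0.07, 0.01, -0.0, 0.0]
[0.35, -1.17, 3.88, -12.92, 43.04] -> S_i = 0.35*(-3.33)^i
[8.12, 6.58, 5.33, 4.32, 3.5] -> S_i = 8.12*0.81^i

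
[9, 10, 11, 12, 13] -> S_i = 9 + 1*i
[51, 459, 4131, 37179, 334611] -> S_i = 51*9^i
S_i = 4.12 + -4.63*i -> [4.12, -0.51, -5.14, -9.77, -14.4]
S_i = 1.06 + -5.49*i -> [1.06, -4.43, -9.92, -15.41, -20.9]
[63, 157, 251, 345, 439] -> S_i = 63 + 94*i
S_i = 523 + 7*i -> [523, 530, 537, 544, 551]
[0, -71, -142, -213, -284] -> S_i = 0 + -71*i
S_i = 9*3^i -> [9, 27, 81, 243, 729]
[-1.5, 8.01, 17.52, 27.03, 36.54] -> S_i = -1.50 + 9.51*i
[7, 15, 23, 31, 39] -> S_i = 7 + 8*i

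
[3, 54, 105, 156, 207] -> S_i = 3 + 51*i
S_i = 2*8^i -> [2, 16, 128, 1024, 8192]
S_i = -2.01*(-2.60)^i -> [-2.01, 5.23, -13.59, 35.33, -91.85]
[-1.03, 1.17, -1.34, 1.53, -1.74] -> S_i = -1.03*(-1.14)^i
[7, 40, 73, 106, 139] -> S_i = 7 + 33*i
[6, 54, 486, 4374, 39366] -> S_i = 6*9^i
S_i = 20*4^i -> [20, 80, 320, 1280, 5120]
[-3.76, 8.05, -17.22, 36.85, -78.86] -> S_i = -3.76*(-2.14)^i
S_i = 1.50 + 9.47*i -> [1.5, 10.97, 20.44, 29.91, 39.38]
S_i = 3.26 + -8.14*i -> [3.26, -4.88, -13.02, -21.16, -29.3]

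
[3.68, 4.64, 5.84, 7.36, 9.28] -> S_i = 3.68*1.26^i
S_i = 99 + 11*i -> [99, 110, 121, 132, 143]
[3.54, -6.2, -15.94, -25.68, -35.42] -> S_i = 3.54 + -9.74*i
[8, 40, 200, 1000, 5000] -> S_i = 8*5^i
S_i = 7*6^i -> [7, 42, 252, 1512, 9072]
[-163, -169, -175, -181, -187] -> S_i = -163 + -6*i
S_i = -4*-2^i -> [-4, 8, -16, 32, -64]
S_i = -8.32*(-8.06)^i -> [-8.32, 67.06, -540.5, 4356.41, -35112.64]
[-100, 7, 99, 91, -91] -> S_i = Random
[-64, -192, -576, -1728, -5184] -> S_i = -64*3^i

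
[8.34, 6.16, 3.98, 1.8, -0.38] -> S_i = 8.34 + -2.18*i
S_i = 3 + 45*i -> [3, 48, 93, 138, 183]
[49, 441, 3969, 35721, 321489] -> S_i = 49*9^i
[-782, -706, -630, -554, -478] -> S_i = -782 + 76*i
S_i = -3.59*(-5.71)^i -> [-3.59, 20.5, -117.05, 668.35, -3816.27]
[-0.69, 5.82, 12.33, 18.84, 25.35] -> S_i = -0.69 + 6.51*i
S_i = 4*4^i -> [4, 16, 64, 256, 1024]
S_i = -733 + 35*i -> [-733, -698, -663, -628, -593]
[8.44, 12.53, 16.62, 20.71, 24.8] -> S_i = 8.44 + 4.09*i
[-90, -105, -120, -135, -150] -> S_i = -90 + -15*i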